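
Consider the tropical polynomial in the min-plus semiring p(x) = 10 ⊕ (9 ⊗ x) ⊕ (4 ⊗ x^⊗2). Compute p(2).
p(2) = 8

A tropical monomial a ⊗ x^⊗i evaluates to a + i · x. Evaluating each term at x = 2:
  Term 0 contributes 10 + 0 · 2 = 10
  Term 1 contributes 9 + 1 · 2 = 11
  Term 2 contributes 4 + 2 · 2 = 8
p(2) = ⊕ of these = min[10, 11, 8] = 8.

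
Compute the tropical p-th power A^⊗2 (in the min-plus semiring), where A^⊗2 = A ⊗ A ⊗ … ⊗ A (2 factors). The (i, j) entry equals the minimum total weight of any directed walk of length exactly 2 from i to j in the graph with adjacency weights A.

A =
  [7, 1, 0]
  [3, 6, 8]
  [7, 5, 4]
A^⊗2 =
  [4, 5, 4]
  [9, 4, 3]
  [8, 8, 7]

Each entry (A^⊗2)_ij equals the minimum over all length-2 walks i = v_0 → v_1 → … → v_2 = j of Σ_t A[v_t][v_{t+1}]. For example, for (i, j) = (0, 2) we minimise over 3 possible intermediate vertex sequences; the minimum is 4, attained along the walk 0 → 2 → 2.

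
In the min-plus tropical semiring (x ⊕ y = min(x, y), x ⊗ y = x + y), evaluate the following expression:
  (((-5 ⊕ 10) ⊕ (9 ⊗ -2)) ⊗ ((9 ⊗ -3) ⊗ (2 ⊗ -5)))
(((-5 ⊕ 10) ⊕ (9 ⊗ -2)) ⊗ ((9 ⊗ -3) ⊗ (2 ⊗ -5))) = -2

Expand innermost to outermost. Recall ⊕ takes the minimum of its arguments and ⊗ takes their sum. Working out the expression (((-5 ⊕ 10) ⊕ (9 ⊗ -2)) ⊗ ((9 ⊗ -3) ⊗ (2 ⊗ -5))) gives -2.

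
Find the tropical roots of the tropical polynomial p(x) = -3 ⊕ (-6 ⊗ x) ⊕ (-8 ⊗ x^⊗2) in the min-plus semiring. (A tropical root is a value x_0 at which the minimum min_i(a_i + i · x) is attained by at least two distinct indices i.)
Roots: {2, 3}

Each tropical root is a break point of the lower envelope of the lines y = a_i + i · x (there are 3 lines, with slopes 0, 1, ..., 2). Only the lines that attain the minimum somewhere contribute to roots; other lines are dominated. Here the surviving (envelope) indices are i = 2, i = 1, i = 0.
Intersections between consecutive envelope lines give the roots: for adjacent envelope indices i < j the intersection is x = (a_i − a_j) / (j − i). Reading off the sorted break points: {2, 3}.
Verification: at each break x_0, at least two indices attain the minimum of min_i(a_i + i · x_0).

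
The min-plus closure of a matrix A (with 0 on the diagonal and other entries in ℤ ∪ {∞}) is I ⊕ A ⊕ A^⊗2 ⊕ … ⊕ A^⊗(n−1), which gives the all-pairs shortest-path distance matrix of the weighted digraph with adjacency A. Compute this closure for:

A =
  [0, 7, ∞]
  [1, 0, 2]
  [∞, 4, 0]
Closure =
  [0, 7, 9]
  [1, 0, 2]
  [5, 4, 0]

This is the Floyd-Warshall all-pairs shortest-path computation. For each intermediate vertex k = 0, 1, …, 2, update dist[i][j] ← min(dist[i][j], dist[i][k] + dist[k][j]). The final matrix gives, for each (i, j), the minimum total weight of any directed path from i to j (possibly empty when i = j).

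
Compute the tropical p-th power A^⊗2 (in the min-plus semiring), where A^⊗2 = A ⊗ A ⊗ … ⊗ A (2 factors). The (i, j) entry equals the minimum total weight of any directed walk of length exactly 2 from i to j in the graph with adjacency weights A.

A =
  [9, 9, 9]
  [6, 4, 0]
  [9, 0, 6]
A^⊗2 =
  [15, 9, 9]
  [9, 0, 4]
  [6, 4, 0]

Each entry (A^⊗2)_ij equals the minimum over all length-2 walks i = v_0 → v_1 → … → v_2 = j of Σ_t A[v_t][v_{t+1}]. For example, for (i, j) = (0, 2) we minimise over 3 possible intermediate vertex sequences; the minimum is 9, attained along the walk 0 → 1 → 2.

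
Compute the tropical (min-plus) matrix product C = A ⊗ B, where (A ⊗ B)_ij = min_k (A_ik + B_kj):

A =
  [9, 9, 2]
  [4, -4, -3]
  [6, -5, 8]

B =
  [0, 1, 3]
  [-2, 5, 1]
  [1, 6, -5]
A ⊗ B =
  [3, 8, -3]
  [-6, 1, -8]
  [-7, 0, -4]

Apply the min-plus product entry-by-entry:
  C[0][0] = min over k of (A[0][0] + B[0][0] = 9 + 0 = 9, A[0][1] + B[1][0] = 9 + -2 = 7, A[0][2] + B[2][0] = 2 + 1 = 3) = 3 (attained at k = 2)
  C[0][1] = min over k of (A[0][0] + B[0][1] = 9 + 1 = 10, A[0][1] + B[1][1] = 9 + 5 = 14, A[0][2] + B[2][1] = 2 + 6 = 8) = 8 (attained at k = 2)
  C[0][2] = min over k of (A[0][0] + B[0][2] = 9 + 3 = 12, A[0][1] + B[1][2] = 9 + 1 = 10, A[0][2] + B[2][2] = 2 + -5 = -3) = -3 (attained at k = 2)
  C[1][0] = min over k of (A[1][0] + B[0][0] = 4 + 0 = 4, A[1][1] + B[1][0] = -4 + -2 = -6, A[1][2] + B[2][0] = -3 + 1 = -2) = -6 (attained at k = 1)
  C[1][1] = min over k of (A[1][0] + B[0][1] = 4 + 1 = 5, A[1][1] + B[1][1] = -4 + 5 = 1, A[1][2] + B[2][1] = -3 + 6 = 3) = 1 (attained at k = 1)
  C[1][2] = min over k of (A[1][0] + B[0][2] = 4 + 3 = 7, A[1][1] + B[1][2] = -4 + 1 = -3, A[1][2] + B[2][2] = -3 + -5 = -8) = -8 (attained at k = 2)
  C[2][0] = min over k of (A[2][0] + B[0][0] = 6 + 0 = 6, A[2][1] + B[1][0] = -5 + -2 = -7, A[2][2] + B[2][0] = 8 + 1 = 9) = -7 (attained at k = 1)
  C[2][1] = min over k of (A[2][0] + B[0][1] = 6 + 1 = 7, A[2][1] + B[1][1] = -5 + 5 = 0, A[2][2] + B[2][1] = 8 + 6 = 14) = 0 (attained at k = 1)
  C[2][2] = min over k of (A[2][0] + B[0][2] = 6 + 3 = 9, A[2][1] + B[1][2] = -5 + 1 = -4, A[2][2] + B[2][2] = 8 + -5 = 3) = -4 (attained at k = 1)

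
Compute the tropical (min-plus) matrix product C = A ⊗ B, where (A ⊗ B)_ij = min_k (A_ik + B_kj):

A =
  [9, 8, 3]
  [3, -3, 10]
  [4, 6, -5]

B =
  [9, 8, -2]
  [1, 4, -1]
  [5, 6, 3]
A ⊗ B =
  [8, 9, 6]
  [-2, 1, -4]
  [0, 1, -2]

Apply the min-plus product entry-by-entry:
  C[0][0] = min over k of (A[0][0] + B[0][0] = 9 + 9 = 18, A[0][1] + B[1][0] = 8 + 1 = 9, A[0][2] + B[2][0] = 3 + 5 = 8) = 8 (attained at k = 2)
  C[0][1] = min over k of (A[0][0] + B[0][1] = 9 + 8 = 17, A[0][1] + B[1][1] = 8 + 4 = 12, A[0][2] + B[2][1] = 3 + 6 = 9) = 9 (attained at k = 2)
  C[0][2] = min over k of (A[0][0] + B[0][2] = 9 + -2 = 7, A[0][1] + B[1][2] = 8 + -1 = 7, A[0][2] + B[2][2] = 3 + 3 = 6) = 6 (attained at k = 2)
  C[1][0] = min over k of (A[1][0] + B[0][0] = 3 + 9 = 12, A[1][1] + B[1][0] = -3 + 1 = -2, A[1][2] + B[2][0] = 10 + 5 = 15) = -2 (attained at k = 1)
  C[1][1] = min over k of (A[1][0] + B[0][1] = 3 + 8 = 11, A[1][1] + B[1][1] = -3 + 4 = 1, A[1][2] + B[2][1] = 10 + 6 = 16) = 1 (attained at k = 1)
  C[1][2] = min over k of (A[1][0] + B[0][2] = 3 + -2 = 1, A[1][1] + B[1][2] = -3 + -1 = -4, A[1][2] + B[2][2] = 10 + 3 = 13) = -4 (attained at k = 1)
  C[2][0] = min over k of (A[2][0] + B[0][0] = 4 + 9 = 13, A[2][1] + B[1][0] = 6 + 1 = 7, A[2][2] + B[2][0] = -5 + 5 = 0) = 0 (attained at k = 2)
  C[2][1] = min over k of (A[2][0] + B[0][1] = 4 + 8 = 12, A[2][1] + B[1][1] = 6 + 4 = 10, A[2][2] + B[2][1] = -5 + 6 = 1) = 1 (attained at k = 2)
  C[2][2] = min over k of (A[2][0] + B[0][2] = 4 + -2 = 2, A[2][1] + B[1][2] = 6 + -1 = 5, A[2][2] + B[2][2] = -5 + 3 = -2) = -2 (attained at k = 2)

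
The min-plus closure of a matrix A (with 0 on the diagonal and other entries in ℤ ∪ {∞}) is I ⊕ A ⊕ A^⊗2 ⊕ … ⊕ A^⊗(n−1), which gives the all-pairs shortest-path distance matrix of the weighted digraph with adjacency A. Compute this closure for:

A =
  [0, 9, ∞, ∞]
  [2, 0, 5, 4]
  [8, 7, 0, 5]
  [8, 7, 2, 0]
Closure =
  [0, 9, 14, 13]
  [2, 0, 5, 4]
  [8, 7, 0, 5]
  [8, 7, 2, 0]

This is the Floyd-Warshall all-pairs shortest-path computation. For each intermediate vertex k = 0, 1, …, 3, update dist[i][j] ← min(dist[i][j], dist[i][k] + dist[k][j]). The final matrix gives, for each (i, j), the minimum total weight of any directed path from i to j (possibly empty when i = j).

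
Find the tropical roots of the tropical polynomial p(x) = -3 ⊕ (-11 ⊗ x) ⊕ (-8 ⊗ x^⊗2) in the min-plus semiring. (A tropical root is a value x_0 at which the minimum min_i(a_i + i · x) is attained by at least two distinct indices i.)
Roots: {-3, 8}

Each tropical root is a break point of the lower envelope of the lines y = a_i + i · x (there are 3 lines, with slopes 0, 1, ..., 2). Only the lines that attain the minimum somewhere contribute to roots; other lines are dominated. Here the surviving (envelope) indices are i = 2, i = 1, i = 0.
Intersections between consecutive envelope lines give the roots: for adjacent envelope indices i < j the intersection is x = (a_i − a_j) / (j − i). Reading off the sorted break points: {-3, 8}.
Verification: at each break x_0, at least two indices attain the minimum of min_i(a_i + i · x_0).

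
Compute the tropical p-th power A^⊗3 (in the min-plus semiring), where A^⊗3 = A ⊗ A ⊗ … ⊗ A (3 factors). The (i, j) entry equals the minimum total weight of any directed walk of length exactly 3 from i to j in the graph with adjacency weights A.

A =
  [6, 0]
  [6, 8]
A^⊗3 =
  [12, 6]
  [12, 12]

Each entry (A^⊗3)_ij equals the minimum over all length-3 walks i = v_0 → v_1 → … → v_3 = j of Σ_t A[v_t][v_{t+1}]. For example, for (i, j) = (0, 1) we minimise over 4 possible intermediate vertex sequences; the minimum is 6, attained along the walk 0 → 1 → 0 → 1.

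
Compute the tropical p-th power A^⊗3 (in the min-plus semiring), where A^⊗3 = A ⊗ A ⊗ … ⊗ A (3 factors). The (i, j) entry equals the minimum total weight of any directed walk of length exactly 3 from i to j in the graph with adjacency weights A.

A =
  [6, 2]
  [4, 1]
A^⊗3 =
  [7, 4]
  [6, 3]

Each entry (A^⊗3)_ij equals the minimum over all length-3 walks i = v_0 → v_1 → … → v_3 = j of Σ_t A[v_t][v_{t+1}]. For example, for (i, j) = (0, 1) we minimise over 4 possible intermediate vertex sequences; the minimum is 4, attained along the walk 0 → 1 → 1 → 1.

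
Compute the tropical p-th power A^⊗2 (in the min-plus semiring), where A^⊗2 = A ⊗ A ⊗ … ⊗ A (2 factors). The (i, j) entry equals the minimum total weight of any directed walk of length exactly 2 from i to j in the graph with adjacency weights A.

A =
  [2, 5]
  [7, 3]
A^⊗2 =
  [4, 7]
  [9, 6]

Each entry (A^⊗2)_ij equals the minimum over all length-2 walks i = v_0 → v_1 → … → v_2 = j of Σ_t A[v_t][v_{t+1}]. For example, for (i, j) = (0, 1) we minimise over 2 possible intermediate vertex sequences; the minimum is 7, attained along the walk 0 → 0 → 1.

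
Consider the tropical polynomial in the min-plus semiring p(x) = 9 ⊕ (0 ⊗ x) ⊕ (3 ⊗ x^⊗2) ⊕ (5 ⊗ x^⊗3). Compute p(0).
p(0) = 0

A tropical monomial a ⊗ x^⊗i evaluates to a + i · x. Evaluating each term at x = 0:
  Term 0 contributes 9 + 0 · 0 = 9
  Term 1 contributes 0 + 1 · 0 = 0
  Term 2 contributes 3 + 2 · 0 = 3
  Term 3 contributes 5 + 3 · 0 = 5
p(0) = ⊕ of these = min[9, 0, 3, 5] = 0.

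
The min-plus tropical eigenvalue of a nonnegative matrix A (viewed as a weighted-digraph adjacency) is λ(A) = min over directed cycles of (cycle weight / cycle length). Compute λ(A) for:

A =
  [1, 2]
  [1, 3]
λ(A) = 1

Enumerate directed cycles and compute their means (weight / length). Sample:
  cycle 0 → 0: weight = 1, length = 1, mean = 1/1 ≈ 1.000
  cycle 1 → 1: weight = 3, length = 1, mean = 3/1 ≈ 3.000
  cycle 0 → 1 → 0: weight = 3, length = 2, mean = 3/2 ≈ 1.500
  cycle 1 → 0 → 1: weight = 3, length = 2, mean = 3/2 ≈ 1.500
Minimum mean = 1.000, attained e.g. along the cycle 0 → 0 with weight 1 and length 1. So λ(A) = 1/1 = 1.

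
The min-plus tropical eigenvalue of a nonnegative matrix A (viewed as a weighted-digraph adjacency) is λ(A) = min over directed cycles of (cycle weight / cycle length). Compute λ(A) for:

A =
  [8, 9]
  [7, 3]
λ(A) = 3

Enumerate directed cycles and compute their means (weight / length). Sample:
  cycle 0 → 0: weight = 8, length = 1, mean = 8/1 ≈ 8.000
  cycle 1 → 1: weight = 3, length = 1, mean = 3/1 ≈ 3.000
  cycle 0 → 1 → 0: weight = 16, length = 2, mean = 16/2 ≈ 8.000
  cycle 1 → 0 → 1: weight = 16, length = 2, mean = 16/2 ≈ 8.000
Minimum mean = 3.000, attained e.g. along the cycle 1 → 1 with weight 3 and length 1. So λ(A) = 3/1 = 3.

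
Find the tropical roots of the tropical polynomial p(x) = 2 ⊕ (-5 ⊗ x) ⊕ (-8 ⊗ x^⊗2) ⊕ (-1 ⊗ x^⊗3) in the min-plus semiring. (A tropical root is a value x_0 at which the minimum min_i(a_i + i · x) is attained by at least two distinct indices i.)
Roots: {-7, 3, 7}

Each tropical root is a break point of the lower envelope of the lines y = a_i + i · x (there are 4 lines, with slopes 0, 1, ..., 3). Only the lines that attain the minimum somewhere contribute to roots; other lines are dominated. Here the surviving (envelope) indices are i = 3, i = 2, i = 1, i = 0.
Intersections between consecutive envelope lines give the roots: for adjacent envelope indices i < j the intersection is x = (a_i − a_j) / (j − i). Reading off the sorted break points: {-7, 3, 7}.
Verification: at each break x_0, at least two indices attain the minimum of min_i(a_i + i · x_0).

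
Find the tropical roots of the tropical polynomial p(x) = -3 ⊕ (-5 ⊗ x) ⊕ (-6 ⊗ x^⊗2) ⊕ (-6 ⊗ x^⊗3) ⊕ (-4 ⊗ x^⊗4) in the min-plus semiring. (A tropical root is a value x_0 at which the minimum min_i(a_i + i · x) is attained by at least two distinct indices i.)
Roots: {-2, 0, 1, 2}

Each tropical root is a break point of the lower envelope of the lines y = a_i + i · x (there are 5 lines, with slopes 0, 1, ..., 4). Only the lines that attain the minimum somewhere contribute to roots; other lines are dominated. Here the surviving (envelope) indices are i = 4, i = 3, i = 2, i = 1, i = 0.
Intersections between consecutive envelope lines give the roots: for adjacent envelope indices i < j the intersection is x = (a_i − a_j) / (j − i). Reading off the sorted break points: {-2, 0, 1, 2}.
Verification: at each break x_0, at least two indices attain the minimum of min_i(a_i + i · x_0).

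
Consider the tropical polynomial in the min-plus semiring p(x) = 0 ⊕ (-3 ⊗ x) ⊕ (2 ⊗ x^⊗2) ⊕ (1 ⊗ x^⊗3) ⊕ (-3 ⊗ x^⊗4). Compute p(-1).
p(-1) = -7

A tropical monomial a ⊗ x^⊗i evaluates to a + i · x. Evaluating each term at x = -1:
  Term 0 contributes 0 + 0 · -1 = 0
  Term 1 contributes -3 + 1 · -1 = -4
  Term 2 contributes 2 + 2 · -1 = 0
  Term 3 contributes 1 + 3 · -1 = -2
  Term 4 contributes -3 + 4 · -1 = -7
p(-1) = ⊕ of these = min[0, -4, 0, -2, -7] = -7.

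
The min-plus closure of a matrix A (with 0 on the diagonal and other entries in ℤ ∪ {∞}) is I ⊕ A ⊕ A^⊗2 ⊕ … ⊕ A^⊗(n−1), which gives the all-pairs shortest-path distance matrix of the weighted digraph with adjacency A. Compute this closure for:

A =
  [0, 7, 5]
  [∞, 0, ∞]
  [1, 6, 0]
Closure =
  [0, 7, 5]
  [∞, 0, ∞]
  [1, 6, 0]

This is the Floyd-Warshall all-pairs shortest-path computation. For each intermediate vertex k = 0, 1, …, 2, update dist[i][j] ← min(dist[i][j], dist[i][k] + dist[k][j]). The final matrix gives, for each (i, j), the minimum total weight of any directed path from i to j (possibly empty when i = j).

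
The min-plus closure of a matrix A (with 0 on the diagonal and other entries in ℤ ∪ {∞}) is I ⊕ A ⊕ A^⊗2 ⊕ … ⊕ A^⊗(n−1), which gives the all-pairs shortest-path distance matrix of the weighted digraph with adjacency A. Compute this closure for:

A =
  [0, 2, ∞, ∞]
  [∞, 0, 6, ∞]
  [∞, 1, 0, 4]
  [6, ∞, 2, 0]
Closure =
  [0, 2, 8, 12]
  [16, 0, 6, 10]
  [10, 1, 0, 4]
  [6, 3, 2, 0]

This is the Floyd-Warshall all-pairs shortest-path computation. For each intermediate vertex k = 0, 1, …, 3, update dist[i][j] ← min(dist[i][j], dist[i][k] + dist[k][j]). The final matrix gives, for each (i, j), the minimum total weight of any directed path from i to j (possibly empty when i = j).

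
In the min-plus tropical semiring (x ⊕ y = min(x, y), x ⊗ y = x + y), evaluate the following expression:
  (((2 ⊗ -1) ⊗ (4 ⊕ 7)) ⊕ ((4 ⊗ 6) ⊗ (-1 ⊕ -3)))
(((2 ⊗ -1) ⊗ (4 ⊕ 7)) ⊕ ((4 ⊗ 6) ⊗ (-1 ⊕ -3))) = 5

Expand innermost to outermost. Recall ⊕ takes the minimum of its arguments and ⊗ takes their sum. Working out the expression (((2 ⊗ -1) ⊗ (4 ⊕ 7)) ⊕ ((4 ⊗ 6) ⊗ (-1 ⊕ -3))) gives 5.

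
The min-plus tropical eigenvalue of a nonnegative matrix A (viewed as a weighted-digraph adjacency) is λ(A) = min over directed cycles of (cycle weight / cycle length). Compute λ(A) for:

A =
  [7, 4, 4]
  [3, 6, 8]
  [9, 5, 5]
λ(A) = 7/2

Enumerate directed cycles and compute their means (weight / length). Sample:
  cycle 0 → 0: weight = 7, length = 1, mean = 7/1 ≈ 7.000
  cycle 1 → 1: weight = 6, length = 1, mean = 6/1 ≈ 6.000
  cycle 2 → 2: weight = 5, length = 1, mean = 5/1 ≈ 5.000
  cycle 0 → 1 → 0: weight = 7, length = 2, mean = 7/2 ≈ 3.500
  cycle 0 → 2 → 0: weight = 13, length = 2, mean = 13/2 ≈ 6.500
  cycle 1 → 0 → 1: weight = 7, length = 2, mean = 7/2 ≈ 3.500
Minimum mean = 3.500, attained e.g. along the cycle 0 → 1 → 0 with weight 7 and length 2. So λ(A) = 7/2 = 7/2.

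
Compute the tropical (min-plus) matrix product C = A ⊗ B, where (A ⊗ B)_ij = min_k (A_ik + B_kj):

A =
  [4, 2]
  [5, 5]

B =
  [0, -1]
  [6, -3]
A ⊗ B =
  [4, -1]
  [5, 2]

Apply the min-plus product entry-by-entry:
  C[0][0] = min over k of (A[0][0] + B[0][0] = 4 + 0 = 4, A[0][1] + B[1][0] = 2 + 6 = 8) = 4 (attained at k = 0)
  C[0][1] = min over k of (A[0][0] + B[0][1] = 4 + -1 = 3, A[0][1] + B[1][1] = 2 + -3 = -1) = -1 (attained at k = 1)
  C[1][0] = min over k of (A[1][0] + B[0][0] = 5 + 0 = 5, A[1][1] + B[1][0] = 5 + 6 = 11) = 5 (attained at k = 0)
  C[1][1] = min over k of (A[1][0] + B[0][1] = 5 + -1 = 4, A[1][1] + B[1][1] = 5 + -3 = 2) = 2 (attained at k = 1)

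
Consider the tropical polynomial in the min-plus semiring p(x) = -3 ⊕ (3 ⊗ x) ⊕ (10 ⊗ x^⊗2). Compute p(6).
p(6) = -3

A tropical monomial a ⊗ x^⊗i evaluates to a + i · x. Evaluating each term at x = 6:
  Term 0 contributes -3 + 0 · 6 = -3
  Term 1 contributes 3 + 1 · 6 = 9
  Term 2 contributes 10 + 2 · 6 = 22
p(6) = ⊕ of these = min[-3, 9, 22] = -3.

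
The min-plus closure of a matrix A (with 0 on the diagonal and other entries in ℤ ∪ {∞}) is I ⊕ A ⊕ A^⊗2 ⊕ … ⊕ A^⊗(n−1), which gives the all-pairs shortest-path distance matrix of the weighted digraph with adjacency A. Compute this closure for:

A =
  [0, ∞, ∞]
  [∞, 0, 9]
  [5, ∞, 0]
Closure =
  [0, ∞, ∞]
  [14, 0, 9]
  [5, ∞, 0]

This is the Floyd-Warshall all-pairs shortest-path computation. For each intermediate vertex k = 0, 1, …, 2, update dist[i][j] ← min(dist[i][j], dist[i][k] + dist[k][j]). The final matrix gives, for each (i, j), the minimum total weight of any directed path from i to j (possibly empty when i = j).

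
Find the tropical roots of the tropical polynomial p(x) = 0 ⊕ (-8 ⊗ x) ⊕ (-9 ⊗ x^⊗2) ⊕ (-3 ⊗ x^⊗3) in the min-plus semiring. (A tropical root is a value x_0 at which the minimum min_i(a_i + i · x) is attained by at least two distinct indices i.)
Roots: {-6, 1, 8}

Each tropical root is a break point of the lower envelope of the lines y = a_i + i · x (there are 4 lines, with slopes 0, 1, ..., 3). Only the lines that attain the minimum somewhere contribute to roots; other lines are dominated. Here the surviving (envelope) indices are i = 3, i = 2, i = 1, i = 0.
Intersections between consecutive envelope lines give the roots: for adjacent envelope indices i < j the intersection is x = (a_i − a_j) / (j − i). Reading off the sorted break points: {-6, 1, 8}.
Verification: at each break x_0, at least two indices attain the minimum of min_i(a_i + i · x_0).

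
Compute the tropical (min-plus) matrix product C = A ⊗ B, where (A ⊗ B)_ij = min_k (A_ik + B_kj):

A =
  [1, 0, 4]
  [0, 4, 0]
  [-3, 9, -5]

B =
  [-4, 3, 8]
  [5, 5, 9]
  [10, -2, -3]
A ⊗ B =
  [-3, 2, 1]
  [-4, -2, -3]
  [-7, -7, -8]

Apply the min-plus product entry-by-entry:
  C[0][0] = min over k of (A[0][0] + B[0][0] = 1 + -4 = -3, A[0][1] + B[1][0] = 0 + 5 = 5, A[0][2] + B[2][0] = 4 + 10 = 14) = -3 (attained at k = 0)
  C[0][1] = min over k of (A[0][0] + B[0][1] = 1 + 3 = 4, A[0][1] + B[1][1] = 0 + 5 = 5, A[0][2] + B[2][1] = 4 + -2 = 2) = 2 (attained at k = 2)
  C[0][2] = min over k of (A[0][0] + B[0][2] = 1 + 8 = 9, A[0][1] + B[1][2] = 0 + 9 = 9, A[0][2] + B[2][2] = 4 + -3 = 1) = 1 (attained at k = 2)
  C[1][0] = min over k of (A[1][0] + B[0][0] = 0 + -4 = -4, A[1][1] + B[1][0] = 4 + 5 = 9, A[1][2] + B[2][0] = 0 + 10 = 10) = -4 (attained at k = 0)
  C[1][1] = min over k of (A[1][0] + B[0][1] = 0 + 3 = 3, A[1][1] + B[1][1] = 4 + 5 = 9, A[1][2] + B[2][1] = 0 + -2 = -2) = -2 (attained at k = 2)
  C[1][2] = min over k of (A[1][0] + B[0][2] = 0 + 8 = 8, A[1][1] + B[1][2] = 4 + 9 = 13, A[1][2] + B[2][2] = 0 + -3 = -3) = -3 (attained at k = 2)
  C[2][0] = min over k of (A[2][0] + B[0][0] = -3 + -4 = -7, A[2][1] + B[1][0] = 9 + 5 = 14, A[2][2] + B[2][0] = -5 + 10 = 5) = -7 (attained at k = 0)
  C[2][1] = min over k of (A[2][0] + B[0][1] = -3 + 3 = 0, A[2][1] + B[1][1] = 9 + 5 = 14, A[2][2] + B[2][1] = -5 + -2 = -7) = -7 (attained at k = 2)
  C[2][2] = min over k of (A[2][0] + B[0][2] = -3 + 8 = 5, A[2][1] + B[1][2] = 9 + 9 = 18, A[2][2] + B[2][2] = -5 + -3 = -8) = -8 (attained at k = 2)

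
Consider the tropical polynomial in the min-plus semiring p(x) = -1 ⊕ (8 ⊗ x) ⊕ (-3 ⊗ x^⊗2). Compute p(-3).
p(-3) = -9

A tropical monomial a ⊗ x^⊗i evaluates to a + i · x. Evaluating each term at x = -3:
  Term 0 contributes -1 + 0 · -3 = -1
  Term 1 contributes 8 + 1 · -3 = 5
  Term 2 contributes -3 + 2 · -3 = -9
p(-3) = ⊕ of these = min[-1, 5, -9] = -9.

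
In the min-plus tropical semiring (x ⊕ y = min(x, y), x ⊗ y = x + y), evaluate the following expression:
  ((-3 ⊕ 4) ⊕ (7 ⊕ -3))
((-3 ⊕ 4) ⊕ (7 ⊕ -3)) = -3

Expand innermost to outermost. Recall ⊕ takes the minimum of its arguments and ⊗ takes their sum. Working out the expression ((-3 ⊕ 4) ⊕ (7 ⊕ -3)) gives -3.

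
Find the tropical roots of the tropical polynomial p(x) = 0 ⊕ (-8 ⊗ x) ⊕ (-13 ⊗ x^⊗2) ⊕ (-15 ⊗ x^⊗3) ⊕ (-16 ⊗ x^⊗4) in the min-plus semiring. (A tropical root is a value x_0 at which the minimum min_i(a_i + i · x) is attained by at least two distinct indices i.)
Roots: {1, 2, 5, 8}

Each tropical root is a break point of the lower envelope of the lines y = a_i + i · x (there are 5 lines, with slopes 0, 1, ..., 4). Only the lines that attain the minimum somewhere contribute to roots; other lines are dominated. Here the surviving (envelope) indices are i = 4, i = 3, i = 2, i = 1, i = 0.
Intersections between consecutive envelope lines give the roots: for adjacent envelope indices i < j the intersection is x = (a_i − a_j) / (j − i). Reading off the sorted break points: {1, 2, 5, 8}.
Verification: at each break x_0, at least two indices attain the minimum of min_i(a_i + i · x_0).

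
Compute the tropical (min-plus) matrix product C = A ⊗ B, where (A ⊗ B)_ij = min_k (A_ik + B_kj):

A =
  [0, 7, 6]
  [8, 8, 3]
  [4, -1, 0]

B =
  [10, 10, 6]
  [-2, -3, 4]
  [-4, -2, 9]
A ⊗ B =
  [2, 4, 6]
  [-1, 1, 12]
  [-4, -4, 3]

Apply the min-plus product entry-by-entry:
  C[0][0] = min over k of (A[0][0] + B[0][0] = 0 + 10 = 10, A[0][1] + B[1][0] = 7 + -2 = 5, A[0][2] + B[2][0] = 6 + -4 = 2) = 2 (attained at k = 2)
  C[0][1] = min over k of (A[0][0] + B[0][1] = 0 + 10 = 10, A[0][1] + B[1][1] = 7 + -3 = 4, A[0][2] + B[2][1] = 6 + -2 = 4) = 4 (attained at k = 1)
  C[0][2] = min over k of (A[0][0] + B[0][2] = 0 + 6 = 6, A[0][1] + B[1][2] = 7 + 4 = 11, A[0][2] + B[2][2] = 6 + 9 = 15) = 6 (attained at k = 0)
  C[1][0] = min over k of (A[1][0] + B[0][0] = 8 + 10 = 18, A[1][1] + B[1][0] = 8 + -2 = 6, A[1][2] + B[2][0] = 3 + -4 = -1) = -1 (attained at k = 2)
  C[1][1] = min over k of (A[1][0] + B[0][1] = 8 + 10 = 18, A[1][1] + B[1][1] = 8 + -3 = 5, A[1][2] + B[2][1] = 3 + -2 = 1) = 1 (attained at k = 2)
  C[1][2] = min over k of (A[1][0] + B[0][2] = 8 + 6 = 14, A[1][1] + B[1][2] = 8 + 4 = 12, A[1][2] + B[2][2] = 3 + 9 = 12) = 12 (attained at k = 1)
  C[2][0] = min over k of (A[2][0] + B[0][0] = 4 + 10 = 14, A[2][1] + B[1][0] = -1 + -2 = -3, A[2][2] + B[2][0] = 0 + -4 = -4) = -4 (attained at k = 2)
  C[2][1] = min over k of (A[2][0] + B[0][1] = 4 + 10 = 14, A[2][1] + B[1][1] = -1 + -3 = -4, A[2][2] + B[2][1] = 0 + -2 = -2) = -4 (attained at k = 1)
  C[2][2] = min over k of (A[2][0] + B[0][2] = 4 + 6 = 10, A[2][1] + B[1][2] = -1 + 4 = 3, A[2][2] + B[2][2] = 0 + 9 = 9) = 3 (attained at k = 1)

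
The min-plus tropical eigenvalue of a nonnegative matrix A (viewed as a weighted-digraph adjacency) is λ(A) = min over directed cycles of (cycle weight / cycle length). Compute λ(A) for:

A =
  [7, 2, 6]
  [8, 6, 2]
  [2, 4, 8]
λ(A) = 2

Enumerate directed cycles and compute their means (weight / length). Sample:
  cycle 0 → 0: weight = 7, length = 1, mean = 7/1 ≈ 7.000
  cycle 1 → 1: weight = 6, length = 1, mean = 6/1 ≈ 6.000
  cycle 2 → 2: weight = 8, length = 1, mean = 8/1 ≈ 8.000
  cycle 0 → 1 → 0: weight = 10, length = 2, mean = 10/2 ≈ 5.000
  cycle 0 → 2 → 0: weight = 8, length = 2, mean = 8/2 ≈ 4.000
  cycle 1 → 0 → 1: weight = 10, length = 2, mean = 10/2 ≈ 5.000
Minimum mean = 2.000, attained e.g. along the cycle 0 → 1 → 2 → 0 with weight 6 and length 3. So λ(A) = 6/3 = 2.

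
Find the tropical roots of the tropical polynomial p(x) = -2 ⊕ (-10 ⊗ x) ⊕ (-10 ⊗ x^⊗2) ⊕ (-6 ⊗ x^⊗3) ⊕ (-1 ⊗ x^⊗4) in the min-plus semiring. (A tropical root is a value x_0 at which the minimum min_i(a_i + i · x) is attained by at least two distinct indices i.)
Roots: {-5, -4, 0, 8}

Each tropical root is a break point of the lower envelope of the lines y = a_i + i · x (there are 5 lines, with slopes 0, 1, ..., 4). Only the lines that attain the minimum somewhere contribute to roots; other lines are dominated. Here the surviving (envelope) indices are i = 4, i = 3, i = 2, i = 1, i = 0.
Intersections between consecutive envelope lines give the roots: for adjacent envelope indices i < j the intersection is x = (a_i − a_j) / (j − i). Reading off the sorted break points: {-5, -4, 0, 8}.
Verification: at each break x_0, at least two indices attain the minimum of min_i(a_i + i · x_0).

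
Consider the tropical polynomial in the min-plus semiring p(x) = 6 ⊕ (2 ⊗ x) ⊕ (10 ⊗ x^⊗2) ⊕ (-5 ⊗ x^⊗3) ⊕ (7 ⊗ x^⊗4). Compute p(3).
p(3) = 4

A tropical monomial a ⊗ x^⊗i evaluates to a + i · x. Evaluating each term at x = 3:
  Term 0 contributes 6 + 0 · 3 = 6
  Term 1 contributes 2 + 1 · 3 = 5
  Term 2 contributes 10 + 2 · 3 = 16
  Term 3 contributes -5 + 3 · 3 = 4
  Term 4 contributes 7 + 4 · 3 = 19
p(3) = ⊕ of these = min[6, 5, 16, 4, 19] = 4.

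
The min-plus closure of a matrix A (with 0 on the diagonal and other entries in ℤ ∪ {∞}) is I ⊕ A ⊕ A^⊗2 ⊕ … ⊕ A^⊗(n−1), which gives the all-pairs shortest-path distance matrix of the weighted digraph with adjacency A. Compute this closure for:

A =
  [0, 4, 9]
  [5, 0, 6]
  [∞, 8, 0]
Closure =
  [0, 4, 9]
  [5, 0, 6]
  [13, 8, 0]

This is the Floyd-Warshall all-pairs shortest-path computation. For each intermediate vertex k = 0, 1, …, 2, update dist[i][j] ← min(dist[i][j], dist[i][k] + dist[k][j]). The final matrix gives, for each (i, j), the minimum total weight of any directed path from i to j (possibly empty when i = j).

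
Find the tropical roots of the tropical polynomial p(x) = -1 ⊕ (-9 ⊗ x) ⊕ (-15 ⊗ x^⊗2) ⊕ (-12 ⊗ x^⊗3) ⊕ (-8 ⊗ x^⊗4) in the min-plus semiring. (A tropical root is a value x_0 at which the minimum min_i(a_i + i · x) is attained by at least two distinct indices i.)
Roots: {-4, -3, 6, 8}

Each tropical root is a break point of the lower envelope of the lines y = a_i + i · x (there are 5 lines, with slopes 0, 1, ..., 4). Only the lines that attain the minimum somewhere contribute to roots; other lines are dominated. Here the surviving (envelope) indices are i = 4, i = 3, i = 2, i = 1, i = 0.
Intersections between consecutive envelope lines give the roots: for adjacent envelope indices i < j the intersection is x = (a_i − a_j) / (j − i). Reading off the sorted break points: {-4, -3, 6, 8}.
Verification: at each break x_0, at least two indices attain the minimum of min_i(a_i + i · x_0).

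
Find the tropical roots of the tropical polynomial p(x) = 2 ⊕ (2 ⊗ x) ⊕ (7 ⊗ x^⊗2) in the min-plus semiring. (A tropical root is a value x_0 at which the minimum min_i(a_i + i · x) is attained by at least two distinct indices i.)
Roots: {-5, 0}

Each tropical root is a break point of the lower envelope of the lines y = a_i + i · x (there are 3 lines, with slopes 0, 1, ..., 2). Only the lines that attain the minimum somewhere contribute to roots; other lines are dominated. Here the surviving (envelope) indices are i = 2, i = 1, i = 0.
Intersections between consecutive envelope lines give the roots: for adjacent envelope indices i < j the intersection is x = (a_i − a_j) / (j − i). Reading off the sorted break points: {-5, 0}.
Verification: at each break x_0, at least two indices attain the minimum of min_i(a_i + i · x_0).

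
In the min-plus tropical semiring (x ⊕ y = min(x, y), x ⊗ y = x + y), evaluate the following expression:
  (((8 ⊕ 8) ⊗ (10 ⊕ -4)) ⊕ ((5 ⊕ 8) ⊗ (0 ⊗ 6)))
(((8 ⊕ 8) ⊗ (10 ⊕ -4)) ⊕ ((5 ⊕ 8) ⊗ (0 ⊗ 6))) = 4

Expand innermost to outermost. Recall ⊕ takes the minimum of its arguments and ⊗ takes their sum. Working out the expression (((8 ⊕ 8) ⊗ (10 ⊕ -4)) ⊕ ((5 ⊕ 8) ⊗ (0 ⊗ 6))) gives 4.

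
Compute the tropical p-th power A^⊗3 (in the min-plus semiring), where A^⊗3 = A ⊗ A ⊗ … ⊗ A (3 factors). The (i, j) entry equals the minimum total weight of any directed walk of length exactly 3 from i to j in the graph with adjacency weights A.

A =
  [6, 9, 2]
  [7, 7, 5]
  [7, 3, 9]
A^⊗3 =
  [12, 11, 10]
  [15, 12, 13]
  [15, 11, 12]

Each entry (A^⊗3)_ij equals the minimum over all length-3 walks i = v_0 → v_1 → … → v_3 = j of Σ_t A[v_t][v_{t+1}]. For example, for (i, j) = (0, 2) we minimise over 9 possible intermediate vertex sequences; the minimum is 10, attained along the walk 0 → 2 → 1 → 2.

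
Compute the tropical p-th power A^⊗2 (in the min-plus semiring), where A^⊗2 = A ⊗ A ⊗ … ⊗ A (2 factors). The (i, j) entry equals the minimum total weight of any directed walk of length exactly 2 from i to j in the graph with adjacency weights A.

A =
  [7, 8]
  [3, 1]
A^⊗2 =
  [11, 9]
  [4, 2]

Each entry (A^⊗2)_ij equals the minimum over all length-2 walks i = v_0 → v_1 → … → v_2 = j of Σ_t A[v_t][v_{t+1}]. For example, for (i, j) = (0, 1) we minimise over 2 possible intermediate vertex sequences; the minimum is 9, attained along the walk 0 → 1 → 1.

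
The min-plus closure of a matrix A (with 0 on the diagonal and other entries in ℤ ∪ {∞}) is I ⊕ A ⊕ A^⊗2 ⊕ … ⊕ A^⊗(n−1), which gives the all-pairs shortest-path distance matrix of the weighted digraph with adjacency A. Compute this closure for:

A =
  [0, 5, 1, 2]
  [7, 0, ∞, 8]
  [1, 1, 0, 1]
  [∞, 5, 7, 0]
Closure =
  [0, 2, 1, 2]
  [7, 0, 8, 8]
  [1, 1, 0, 1]
  [8, 5, 7, 0]

This is the Floyd-Warshall all-pairs shortest-path computation. For each intermediate vertex k = 0, 1, …, 3, update dist[i][j] ← min(dist[i][j], dist[i][k] + dist[k][j]). The final matrix gives, for each (i, j), the minimum total weight of any directed path from i to j (possibly empty when i = j).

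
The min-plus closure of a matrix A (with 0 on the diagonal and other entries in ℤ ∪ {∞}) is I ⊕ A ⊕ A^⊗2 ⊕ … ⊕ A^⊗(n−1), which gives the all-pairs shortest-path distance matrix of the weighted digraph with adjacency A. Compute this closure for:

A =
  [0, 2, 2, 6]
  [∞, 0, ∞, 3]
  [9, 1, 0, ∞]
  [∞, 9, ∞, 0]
Closure =
  [0, 2, 2, 5]
  [∞, 0, ∞, 3]
  [9, 1, 0, 4]
  [∞, 9, ∞, 0]

This is the Floyd-Warshall all-pairs shortest-path computation. For each intermediate vertex k = 0, 1, …, 3, update dist[i][j] ← min(dist[i][j], dist[i][k] + dist[k][j]). The final matrix gives, for each (i, j), the minimum total weight of any directed path from i to j (possibly empty when i = j).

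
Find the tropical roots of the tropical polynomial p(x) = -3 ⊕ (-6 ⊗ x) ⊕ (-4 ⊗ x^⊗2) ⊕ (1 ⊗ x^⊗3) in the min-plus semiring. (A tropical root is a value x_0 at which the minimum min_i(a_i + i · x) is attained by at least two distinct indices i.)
Roots: {-5, -2, 3}

Each tropical root is a break point of the lower envelope of the lines y = a_i + i · x (there are 4 lines, with slopes 0, 1, ..., 3). Only the lines that attain the minimum somewhere contribute to roots; other lines are dominated. Here the surviving (envelope) indices are i = 3, i = 2, i = 1, i = 0.
Intersections between consecutive envelope lines give the roots: for adjacent envelope indices i < j the intersection is x = (a_i − a_j) / (j − i). Reading off the sorted break points: {-5, -2, 3}.
Verification: at each break x_0, at least two indices attain the minimum of min_i(a_i + i · x_0).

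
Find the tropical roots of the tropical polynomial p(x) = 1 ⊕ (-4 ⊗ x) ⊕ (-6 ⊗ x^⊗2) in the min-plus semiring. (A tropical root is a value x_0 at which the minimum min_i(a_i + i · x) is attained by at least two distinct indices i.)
Roots: {2, 5}

Each tropical root is a break point of the lower envelope of the lines y = a_i + i · x (there are 3 lines, with slopes 0, 1, ..., 2). Only the lines that attain the minimum somewhere contribute to roots; other lines are dominated. Here the surviving (envelope) indices are i = 2, i = 1, i = 0.
Intersections between consecutive envelope lines give the roots: for adjacent envelope indices i < j the intersection is x = (a_i − a_j) / (j − i). Reading off the sorted break points: {2, 5}.
Verification: at each break x_0, at least two indices attain the minimum of min_i(a_i + i · x_0).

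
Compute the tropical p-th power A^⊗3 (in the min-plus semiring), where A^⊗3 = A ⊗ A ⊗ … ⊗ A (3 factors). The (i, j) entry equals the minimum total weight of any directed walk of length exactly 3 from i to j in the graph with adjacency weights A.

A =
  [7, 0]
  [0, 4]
A^⊗3 =
  [4, 0]
  [0, 4]

Each entry (A^⊗3)_ij equals the minimum over all length-3 walks i = v_0 → v_1 → … → v_3 = j of Σ_t A[v_t][v_{t+1}]. For example, for (i, j) = (0, 1) we minimise over 4 possible intermediate vertex sequences; the minimum is 0, attained along the walk 0 → 1 → 0 → 1.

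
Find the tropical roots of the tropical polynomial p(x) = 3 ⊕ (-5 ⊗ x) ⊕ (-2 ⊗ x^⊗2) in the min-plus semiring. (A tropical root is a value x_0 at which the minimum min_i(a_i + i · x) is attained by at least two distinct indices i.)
Roots: {-3, 8}

Each tropical root is a break point of the lower envelope of the lines y = a_i + i · x (there are 3 lines, with slopes 0, 1, ..., 2). Only the lines that attain the minimum somewhere contribute to roots; other lines are dominated. Here the surviving (envelope) indices are i = 2, i = 1, i = 0.
Intersections between consecutive envelope lines give the roots: for adjacent envelope indices i < j the intersection is x = (a_i − a_j) / (j − i). Reading off the sorted break points: {-3, 8}.
Verification: at each break x_0, at least two indices attain the minimum of min_i(a_i + i · x_0).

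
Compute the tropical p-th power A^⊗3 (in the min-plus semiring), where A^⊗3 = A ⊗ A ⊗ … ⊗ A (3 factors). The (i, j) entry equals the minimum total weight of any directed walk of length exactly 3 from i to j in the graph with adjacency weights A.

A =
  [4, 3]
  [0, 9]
A^⊗3 =
  [7, 6]
  [3, 7]

Each entry (A^⊗3)_ij equals the minimum over all length-3 walks i = v_0 → v_1 → … → v_3 = j of Σ_t A[v_t][v_{t+1}]. For example, for (i, j) = (0, 1) we minimise over 4 possible intermediate vertex sequences; the minimum is 6, attained along the walk 0 → 1 → 0 → 1.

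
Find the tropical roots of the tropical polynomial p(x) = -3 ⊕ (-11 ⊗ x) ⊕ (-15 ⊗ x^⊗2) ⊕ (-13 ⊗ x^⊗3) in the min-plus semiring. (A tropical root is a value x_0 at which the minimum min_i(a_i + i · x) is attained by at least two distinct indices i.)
Roots: {-2, 4, 8}

Each tropical root is a break point of the lower envelope of the lines y = a_i + i · x (there are 4 lines, with slopes 0, 1, ..., 3). Only the lines that attain the minimum somewhere contribute to roots; other lines are dominated. Here the surviving (envelope) indices are i = 3, i = 2, i = 1, i = 0.
Intersections between consecutive envelope lines give the roots: for adjacent envelope indices i < j the intersection is x = (a_i − a_j) / (j − i). Reading off the sorted break points: {-2, 4, 8}.
Verification: at each break x_0, at least two indices attain the minimum of min_i(a_i + i · x_0).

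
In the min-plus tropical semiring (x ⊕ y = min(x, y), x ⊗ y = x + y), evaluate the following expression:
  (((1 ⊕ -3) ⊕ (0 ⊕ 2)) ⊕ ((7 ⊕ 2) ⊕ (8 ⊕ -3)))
(((1 ⊕ -3) ⊕ (0 ⊕ 2)) ⊕ ((7 ⊕ 2) ⊕ (8 ⊕ -3))) = -3

Expand innermost to outermost. Recall ⊕ takes the minimum of its arguments and ⊗ takes their sum. Working out the expression (((1 ⊕ -3) ⊕ (0 ⊕ 2)) ⊕ ((7 ⊕ 2) ⊕ (8 ⊕ -3))) gives -3.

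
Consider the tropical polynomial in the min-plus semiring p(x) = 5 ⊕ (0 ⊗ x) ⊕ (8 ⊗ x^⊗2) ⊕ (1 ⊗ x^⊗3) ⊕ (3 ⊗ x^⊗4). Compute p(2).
p(2) = 2

A tropical monomial a ⊗ x^⊗i evaluates to a + i · x. Evaluating each term at x = 2:
  Term 0 contributes 5 + 0 · 2 = 5
  Term 1 contributes 0 + 1 · 2 = 2
  Term 2 contributes 8 + 2 · 2 = 12
  Term 3 contributes 1 + 3 · 2 = 7
  Term 4 contributes 3 + 4 · 2 = 11
p(2) = ⊕ of these = min[5, 2, 12, 7, 11] = 2.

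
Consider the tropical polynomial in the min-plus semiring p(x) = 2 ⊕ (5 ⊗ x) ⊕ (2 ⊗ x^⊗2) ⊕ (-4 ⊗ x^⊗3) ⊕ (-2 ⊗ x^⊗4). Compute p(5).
p(5) = 2

A tropical monomial a ⊗ x^⊗i evaluates to a + i · x. Evaluating each term at x = 5:
  Term 0 contributes 2 + 0 · 5 = 2
  Term 1 contributes 5 + 1 · 5 = 10
  Term 2 contributes 2 + 2 · 5 = 12
  Term 3 contributes -4 + 3 · 5 = 11
  Term 4 contributes -2 + 4 · 5 = 18
p(5) = ⊕ of these = min[2, 10, 12, 11, 18] = 2.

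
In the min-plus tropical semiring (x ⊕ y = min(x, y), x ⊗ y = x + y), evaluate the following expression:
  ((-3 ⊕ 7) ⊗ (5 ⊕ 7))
((-3 ⊕ 7) ⊗ (5 ⊕ 7)) = 2

Expand innermost to outermost. Recall ⊕ takes the minimum of its arguments and ⊗ takes their sum. Working out the expression ((-3 ⊕ 7) ⊗ (5 ⊕ 7)) gives 2.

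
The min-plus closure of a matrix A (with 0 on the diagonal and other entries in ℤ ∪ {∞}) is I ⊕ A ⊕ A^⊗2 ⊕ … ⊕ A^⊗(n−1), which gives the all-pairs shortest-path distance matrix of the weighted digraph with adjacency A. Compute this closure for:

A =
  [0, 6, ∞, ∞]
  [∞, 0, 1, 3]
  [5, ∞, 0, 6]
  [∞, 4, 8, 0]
Closure =
  [0, 6, 7, 9]
  [6, 0, 1, 3]
  [5, 10, 0, 6]
  [10, 4, 5, 0]

This is the Floyd-Warshall all-pairs shortest-path computation. For each intermediate vertex k = 0, 1, …, 3, update dist[i][j] ← min(dist[i][j], dist[i][k] + dist[k][j]). The final matrix gives, for each (i, j), the minimum total weight of any directed path from i to j (possibly empty when i = j).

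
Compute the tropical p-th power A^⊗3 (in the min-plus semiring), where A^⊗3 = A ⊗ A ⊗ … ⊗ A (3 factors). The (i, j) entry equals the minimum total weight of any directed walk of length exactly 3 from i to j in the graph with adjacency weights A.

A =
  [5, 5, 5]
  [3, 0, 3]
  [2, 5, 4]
A^⊗3 =
  [8, 5, 8]
  [3, 0, 3]
  [8, 5, 8]

Each entry (A^⊗3)_ij equals the minimum over all length-3 walks i = v_0 → v_1 → … → v_3 = j of Σ_t A[v_t][v_{t+1}]. For example, for (i, j) = (0, 2) we minimise over 9 possible intermediate vertex sequences; the minimum is 8, attained along the walk 0 → 1 → 1 → 2.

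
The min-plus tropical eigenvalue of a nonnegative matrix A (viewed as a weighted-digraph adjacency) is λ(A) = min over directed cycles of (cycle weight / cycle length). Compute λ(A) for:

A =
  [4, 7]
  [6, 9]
λ(A) = 4

Enumerate directed cycles and compute their means (weight / length). Sample:
  cycle 0 → 0: weight = 4, length = 1, mean = 4/1 ≈ 4.000
  cycle 1 → 1: weight = 9, length = 1, mean = 9/1 ≈ 9.000
  cycle 0 → 1 → 0: weight = 13, length = 2, mean = 13/2 ≈ 6.500
  cycle 1 → 0 → 1: weight = 13, length = 2, mean = 13/2 ≈ 6.500
Minimum mean = 4.000, attained e.g. along the cycle 0 → 0 with weight 4 and length 1. So λ(A) = 4/1 = 4.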